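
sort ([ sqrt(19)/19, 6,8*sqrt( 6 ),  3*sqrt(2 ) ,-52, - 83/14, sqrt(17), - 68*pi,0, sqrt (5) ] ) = [ - 68 * pi,  -  52 ,-83/14,  0,sqrt( 19)/19,sqrt (5), sqrt( 17), 3*sqrt(2 ), 6,8*sqrt(6 ) ] 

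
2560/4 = 640 = 640.00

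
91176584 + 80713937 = 171890521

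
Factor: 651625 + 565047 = 1216672 = 2^5*193^1*197^1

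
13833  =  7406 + 6427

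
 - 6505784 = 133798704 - 140304488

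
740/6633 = 740/6633 = 0.11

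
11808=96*123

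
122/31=3  +  29/31 = 3.94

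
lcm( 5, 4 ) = 20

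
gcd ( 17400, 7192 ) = 232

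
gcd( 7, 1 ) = 1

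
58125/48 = 1210 + 15/16 = 1210.94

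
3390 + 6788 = 10178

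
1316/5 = 263 + 1/5=263.20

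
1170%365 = 75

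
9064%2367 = 1963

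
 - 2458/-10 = 245 + 4/5 = 245.80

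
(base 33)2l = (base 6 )223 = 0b1010111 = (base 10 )87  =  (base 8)127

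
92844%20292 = 11676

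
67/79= 67/79 = 0.85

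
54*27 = 1458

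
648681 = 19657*33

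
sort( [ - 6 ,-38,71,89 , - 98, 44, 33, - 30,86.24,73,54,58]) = [ - 98,-38, - 30,- 6, 33, 44,  54,58 , 71, 73,  86.24,89] 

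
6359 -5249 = 1110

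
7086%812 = 590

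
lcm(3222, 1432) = 12888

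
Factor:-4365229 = -11^1*41^1*9679^1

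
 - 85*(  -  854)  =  72590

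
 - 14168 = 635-14803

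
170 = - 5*(-34)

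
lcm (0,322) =0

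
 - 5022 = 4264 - 9286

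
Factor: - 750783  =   - 3^1*11^1*22751^1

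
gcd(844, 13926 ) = 422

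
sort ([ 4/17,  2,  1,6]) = [ 4/17,1,  2,6]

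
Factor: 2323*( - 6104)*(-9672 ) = 2^6*3^1*7^1  *  13^1*23^1*31^1*101^1 * 109^1 = 137145013824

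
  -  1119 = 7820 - 8939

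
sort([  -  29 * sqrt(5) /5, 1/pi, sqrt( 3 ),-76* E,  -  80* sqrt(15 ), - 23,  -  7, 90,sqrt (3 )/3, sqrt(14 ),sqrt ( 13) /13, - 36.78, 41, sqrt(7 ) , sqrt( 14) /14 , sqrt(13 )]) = [ - 80*sqrt( 15), - 76*E,-36.78,-23 , - 29*sqrt( 5) /5, - 7,sqrt( 14)/14, sqrt(13) /13,1/pi, sqrt( 3)/3 , sqrt( 3) , sqrt( 7), sqrt( 13), sqrt(14) , 41,90] 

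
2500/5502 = 1250/2751  =  0.45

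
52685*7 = 368795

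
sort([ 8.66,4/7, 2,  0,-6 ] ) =[  -  6 , 0,4/7,  2,8.66]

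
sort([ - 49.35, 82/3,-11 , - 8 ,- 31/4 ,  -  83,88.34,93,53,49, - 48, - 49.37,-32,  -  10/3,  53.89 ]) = [ - 83, - 49.37 , - 49.35 , - 48, - 32, - 11, - 8, - 31/4,-10/3,82/3,49, 53 , 53.89,88.34,93]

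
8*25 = 200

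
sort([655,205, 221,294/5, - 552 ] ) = [ - 552 , 294/5,205,221,655 ] 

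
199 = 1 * 199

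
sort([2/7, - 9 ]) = [ - 9,2/7 ]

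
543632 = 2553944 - 2010312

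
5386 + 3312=8698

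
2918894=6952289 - 4033395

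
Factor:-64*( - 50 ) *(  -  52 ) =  - 2^9*5^2 * 13^1 =-  166400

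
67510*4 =270040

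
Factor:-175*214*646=-24192700= -2^2*5^2*7^1*17^1*19^1*107^1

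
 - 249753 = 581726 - 831479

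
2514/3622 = 1257/1811 =0.69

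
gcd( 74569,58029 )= 1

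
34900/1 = 34900  =  34900.00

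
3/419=3/419 = 0.01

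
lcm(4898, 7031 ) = 435922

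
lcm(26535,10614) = 53070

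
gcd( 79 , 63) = 1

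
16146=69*234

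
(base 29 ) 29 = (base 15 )47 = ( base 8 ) 103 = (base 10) 67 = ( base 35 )1w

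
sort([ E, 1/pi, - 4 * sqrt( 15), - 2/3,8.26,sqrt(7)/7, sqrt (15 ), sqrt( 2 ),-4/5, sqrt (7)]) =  [-4 * sqrt(15) , - 4/5, -2/3,1/pi,sqrt ( 7 ) /7, sqrt( 2 ), sqrt(7 ),  E, sqrt( 15),8.26] 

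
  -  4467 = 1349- 5816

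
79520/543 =146 +242/543 = 146.45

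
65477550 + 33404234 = 98881784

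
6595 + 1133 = 7728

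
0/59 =0= 0.00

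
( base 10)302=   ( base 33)95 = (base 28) am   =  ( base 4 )10232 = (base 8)456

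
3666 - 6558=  - 2892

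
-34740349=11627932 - 46368281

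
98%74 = 24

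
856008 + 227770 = 1083778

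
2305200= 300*7684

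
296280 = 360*823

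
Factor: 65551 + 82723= 148274  =  2^1* 7^2*17^1*89^1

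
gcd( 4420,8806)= 34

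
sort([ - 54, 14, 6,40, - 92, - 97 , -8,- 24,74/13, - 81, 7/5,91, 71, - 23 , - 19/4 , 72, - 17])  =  [  -  97, - 92, - 81, - 54,  -  24, - 23,  -  17, - 8, - 19/4,7/5, 74/13 , 6,14,40, 71,72,91]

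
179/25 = 179/25 = 7.16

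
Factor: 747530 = 2^1*5^1*7^1*59^1*181^1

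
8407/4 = 8407/4 = 2101.75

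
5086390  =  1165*4366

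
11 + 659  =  670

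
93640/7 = 93640/7  =  13377.14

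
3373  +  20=3393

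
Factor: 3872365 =5^1*7^1*31^1*43^1*83^1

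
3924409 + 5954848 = 9879257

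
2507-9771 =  - 7264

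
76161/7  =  10880 +1/7 = 10880.14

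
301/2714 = 301/2714= 0.11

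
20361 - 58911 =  - 38550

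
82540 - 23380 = 59160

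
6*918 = 5508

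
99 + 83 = 182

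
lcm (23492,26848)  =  187936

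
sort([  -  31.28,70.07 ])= [ -31.28, 70.07] 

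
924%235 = 219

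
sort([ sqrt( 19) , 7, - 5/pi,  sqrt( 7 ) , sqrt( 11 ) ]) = [  -  5/pi,  sqrt(7),  sqrt( 11),sqrt( 19 ),7] 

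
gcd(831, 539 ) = 1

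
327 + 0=327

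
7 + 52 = 59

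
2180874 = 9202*237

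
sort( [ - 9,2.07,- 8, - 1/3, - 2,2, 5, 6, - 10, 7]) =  [-10,  -  9, - 8, - 2, - 1/3,2, 2.07,  5, 6, 7]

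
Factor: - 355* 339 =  - 120345 = - 3^1* 5^1 * 71^1*113^1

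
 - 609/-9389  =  609/9389  =  0.06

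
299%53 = 34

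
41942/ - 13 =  - 41942/13= - 3226.31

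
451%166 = 119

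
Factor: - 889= -7^1*127^1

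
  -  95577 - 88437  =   - 184014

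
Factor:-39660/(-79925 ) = 2^2 * 3^1*5^( - 1 )*23^( - 1)  *  139^( - 1 )*661^1 = 7932/15985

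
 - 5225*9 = -47025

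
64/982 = 32/491 = 0.07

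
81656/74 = 40828/37 = 1103.46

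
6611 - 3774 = 2837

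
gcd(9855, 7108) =1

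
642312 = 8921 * 72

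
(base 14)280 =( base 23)LL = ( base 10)504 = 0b111111000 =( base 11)419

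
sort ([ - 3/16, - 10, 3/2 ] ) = [ -10 , - 3/16,3/2] 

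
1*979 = 979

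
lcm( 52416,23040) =2096640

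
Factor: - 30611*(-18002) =2^1*7^1*4373^1* 9001^1 =551059222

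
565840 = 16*35365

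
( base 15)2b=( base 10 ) 41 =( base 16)29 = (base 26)1f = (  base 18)25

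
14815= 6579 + 8236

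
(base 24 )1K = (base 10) 44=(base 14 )32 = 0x2C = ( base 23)1l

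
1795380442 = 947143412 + 848237030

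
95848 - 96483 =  -635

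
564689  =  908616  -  343927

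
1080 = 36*30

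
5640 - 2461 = 3179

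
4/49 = 4/49 = 0.08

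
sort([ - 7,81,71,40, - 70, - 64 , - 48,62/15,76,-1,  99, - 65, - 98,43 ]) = [ - 98, - 70,-65, - 64, - 48, - 7, - 1,62/15, 40, 43,71,76,81, 99] 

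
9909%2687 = 1848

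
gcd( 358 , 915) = 1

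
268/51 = 268/51=5.25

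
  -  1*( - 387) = 387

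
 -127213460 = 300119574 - 427333034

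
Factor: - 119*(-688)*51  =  4175472 = 2^4*3^1  *  7^1 *17^2*43^1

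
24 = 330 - 306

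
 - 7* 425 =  - 2975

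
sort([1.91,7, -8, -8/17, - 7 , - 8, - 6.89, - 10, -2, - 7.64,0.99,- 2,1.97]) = [ - 10, - 8, - 8,  -  7.64, - 7,-6.89, - 2, - 2,-8/17,0.99,  1.91, 1.97,7 ] 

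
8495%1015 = 375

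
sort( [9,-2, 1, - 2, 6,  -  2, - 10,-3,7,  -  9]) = [- 10,-9, - 3,-2, - 2, - 2,  1,6, 7,9]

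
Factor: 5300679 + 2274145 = 2^3* 946853^1 = 7574824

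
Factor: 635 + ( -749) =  - 114 = - 2^1*3^1*  19^1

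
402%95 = 22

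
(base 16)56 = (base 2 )1010110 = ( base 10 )86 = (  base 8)126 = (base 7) 152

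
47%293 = 47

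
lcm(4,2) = 4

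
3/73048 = 3/73048 = 0.00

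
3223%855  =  658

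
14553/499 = 14553/499 = 29.16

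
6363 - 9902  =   - 3539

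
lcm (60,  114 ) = 1140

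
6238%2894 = 450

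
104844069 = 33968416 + 70875653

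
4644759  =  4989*931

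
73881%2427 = 1071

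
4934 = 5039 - 105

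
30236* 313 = 9463868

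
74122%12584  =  11202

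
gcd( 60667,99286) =1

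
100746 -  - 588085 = 688831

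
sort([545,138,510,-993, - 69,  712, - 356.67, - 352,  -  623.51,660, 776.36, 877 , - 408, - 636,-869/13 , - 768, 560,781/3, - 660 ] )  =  [ - 993 , - 768, - 660, - 636 , - 623.51, - 408, - 356.67 , - 352,  -  69,-869/13,138,781/3,510,545,560, 660,712,776.36, 877]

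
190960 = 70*2728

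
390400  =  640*610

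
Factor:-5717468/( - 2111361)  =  2^2*3^( - 1 )* 7^( - 2 ) * 53^( - 1 )*271^(  -  1 )*1429367^1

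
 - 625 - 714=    - 1339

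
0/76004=0  =  0.00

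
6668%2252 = 2164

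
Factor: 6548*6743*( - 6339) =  - 2^2 * 3^1*11^1*613^1*1637^1*2113^1 = -279886906596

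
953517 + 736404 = 1689921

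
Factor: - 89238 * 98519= -2^1 * 3^1 * 107^1*139^1*98519^1 = -8791638522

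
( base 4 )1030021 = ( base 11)3730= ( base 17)geb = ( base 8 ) 11411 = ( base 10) 4873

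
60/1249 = 60/1249 = 0.05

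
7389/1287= 821/143 = 5.74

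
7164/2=3582 = 3582.00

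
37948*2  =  75896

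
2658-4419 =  - 1761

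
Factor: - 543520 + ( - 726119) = -3^2*7^2*2879^1 = - 1269639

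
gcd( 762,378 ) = 6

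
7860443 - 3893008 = 3967435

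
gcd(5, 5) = 5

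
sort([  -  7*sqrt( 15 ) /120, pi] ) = [ - 7*sqrt( 15 )/120,pi]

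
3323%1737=1586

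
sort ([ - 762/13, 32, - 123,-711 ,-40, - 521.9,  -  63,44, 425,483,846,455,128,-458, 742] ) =[  -  711,-521.9,  -  458, - 123, - 63, - 762/13, - 40,32, 44,128,425,455, 483  ,  742,846 ]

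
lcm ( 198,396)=396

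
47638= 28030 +19608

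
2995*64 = 191680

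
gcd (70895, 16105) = 5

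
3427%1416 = 595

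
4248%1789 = 670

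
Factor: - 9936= - 2^4*3^3* 23^1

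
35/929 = 35/929 = 0.04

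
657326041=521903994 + 135422047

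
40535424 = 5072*7992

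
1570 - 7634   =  -6064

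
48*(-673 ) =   -  32304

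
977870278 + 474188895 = 1452059173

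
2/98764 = 1/49382 = 0.00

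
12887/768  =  16 + 599/768 = 16.78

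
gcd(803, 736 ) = 1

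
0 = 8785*0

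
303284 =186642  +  116642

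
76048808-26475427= 49573381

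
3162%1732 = 1430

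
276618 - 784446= - 507828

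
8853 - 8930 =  - 77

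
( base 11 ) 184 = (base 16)d5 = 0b11010101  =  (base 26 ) 85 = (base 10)213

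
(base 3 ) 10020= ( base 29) 30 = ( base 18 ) 4f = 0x57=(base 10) 87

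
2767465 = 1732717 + 1034748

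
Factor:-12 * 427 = - 2^2*3^1*7^1 * 61^1 = - 5124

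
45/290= 9/58 =0.16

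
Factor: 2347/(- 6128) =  -2^(-4 )*383^( - 1)*2347^1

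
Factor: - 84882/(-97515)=28294/32505 = 2^1*3^( - 1 )*5^( - 1)*7^1*11^( - 1 )*43^1*47^1* 197^ ( - 1 ) 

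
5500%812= 628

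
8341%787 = 471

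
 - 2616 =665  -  3281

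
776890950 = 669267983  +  107622967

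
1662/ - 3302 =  - 1 + 820/1651  =  -0.50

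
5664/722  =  2832/361 = 7.84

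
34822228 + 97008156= 131830384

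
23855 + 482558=506413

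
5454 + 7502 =12956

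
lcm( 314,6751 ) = 13502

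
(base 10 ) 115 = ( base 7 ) 223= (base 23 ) 50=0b1110011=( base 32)3J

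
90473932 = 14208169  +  76265763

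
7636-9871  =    -  2235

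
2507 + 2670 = 5177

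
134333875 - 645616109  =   - 511282234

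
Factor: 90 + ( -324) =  - 234 = -  2^1*3^2*13^1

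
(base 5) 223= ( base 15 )43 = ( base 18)39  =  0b111111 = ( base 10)63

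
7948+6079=14027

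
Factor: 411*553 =227283 = 3^1 * 7^1 * 79^1*137^1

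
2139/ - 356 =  - 7 + 353/356 = - 6.01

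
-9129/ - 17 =537/1 = 537.00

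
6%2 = 0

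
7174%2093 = 895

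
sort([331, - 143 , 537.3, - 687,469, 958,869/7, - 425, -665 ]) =[ - 687,-665, - 425, - 143,869/7,331, 469,  537.3 , 958]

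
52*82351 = 4282252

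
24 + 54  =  78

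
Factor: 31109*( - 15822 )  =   -2^1*3^3*13^1*293^1*2393^1 = - 492206598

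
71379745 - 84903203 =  - 13523458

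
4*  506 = 2024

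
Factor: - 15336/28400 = -2^( - 1)*3^3 * 5^ ( - 2) =- 27/50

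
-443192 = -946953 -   -  503761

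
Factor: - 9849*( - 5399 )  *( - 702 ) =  - 37328675202 =-  2^1 * 3^4*7^2*13^1  *  67^1*5399^1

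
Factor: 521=521^1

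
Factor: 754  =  2^1*13^1*29^1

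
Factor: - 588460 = - 2^2*5^1*29423^1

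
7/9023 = 1/1289=0.00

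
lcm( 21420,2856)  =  42840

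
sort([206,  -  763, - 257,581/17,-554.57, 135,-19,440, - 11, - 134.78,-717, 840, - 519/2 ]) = [-763,-717, - 554.57,  -  519/2,  -  257, - 134.78, - 19, - 11,581/17,135,206,440,840] 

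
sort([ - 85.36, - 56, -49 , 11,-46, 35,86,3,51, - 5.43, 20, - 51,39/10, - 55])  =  [ - 85.36, - 56 , - 55, - 51,  -  49, - 46, - 5.43, 3,  39/10, 11, 20,35,  51,86]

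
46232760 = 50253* 920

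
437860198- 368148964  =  69711234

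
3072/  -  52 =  - 60 + 12/13 = - 59.08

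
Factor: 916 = 2^2*229^1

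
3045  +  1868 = 4913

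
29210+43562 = 72772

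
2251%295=186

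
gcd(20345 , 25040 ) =1565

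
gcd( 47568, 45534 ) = 6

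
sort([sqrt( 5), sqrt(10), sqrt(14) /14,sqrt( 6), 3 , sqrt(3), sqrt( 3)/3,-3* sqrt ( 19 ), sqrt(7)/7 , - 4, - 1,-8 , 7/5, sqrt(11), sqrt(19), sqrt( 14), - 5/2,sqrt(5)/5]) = [-3*sqrt( 19), - 8,  -  4,-5/2, - 1, sqrt( 14 )/14, sqrt(7 ) /7, sqrt(5 ) /5, sqrt( 3) /3, 7/5,sqrt( 3),sqrt(5 ),sqrt( 6 ),3 , sqrt(10),sqrt(11 ),sqrt( 14) , sqrt(19) ]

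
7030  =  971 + 6059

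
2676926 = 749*3574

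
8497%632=281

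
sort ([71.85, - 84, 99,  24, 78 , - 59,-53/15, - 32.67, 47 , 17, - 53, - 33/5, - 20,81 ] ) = [ - 84, - 59, - 53, - 32.67, - 20,  -  33/5, - 53/15,  17 , 24,47, 71.85, 78, 81, 99 ]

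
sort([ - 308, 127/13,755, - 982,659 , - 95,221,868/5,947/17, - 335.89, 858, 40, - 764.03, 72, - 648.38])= [ - 982, - 764.03, - 648.38, - 335.89, - 308, - 95,  127/13 , 40,  947/17,72, 868/5,221,659,755,  858] 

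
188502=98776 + 89726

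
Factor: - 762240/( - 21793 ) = 2^7 * 3^1* 5^1*19^( - 1)*31^(-1 )*37^ ( - 1)*397^1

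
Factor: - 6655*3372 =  - 2^2*3^1* 5^1*11^3*281^1 =- 22440660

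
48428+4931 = 53359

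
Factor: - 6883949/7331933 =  -7^(- 1)*47^1*149^1*983^1*1047419^(-1)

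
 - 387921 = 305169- 693090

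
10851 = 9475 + 1376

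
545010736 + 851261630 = 1396272366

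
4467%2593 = 1874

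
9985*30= 299550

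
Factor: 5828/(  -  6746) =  - 2914/3373=-2^1*31^1*47^1*3373^( - 1) 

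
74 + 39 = 113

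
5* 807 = 4035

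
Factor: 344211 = 3^1*7^1*37^1 * 443^1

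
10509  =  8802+1707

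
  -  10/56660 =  - 1 + 5665/5666 = - 0.00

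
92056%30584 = 304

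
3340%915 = 595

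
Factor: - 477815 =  - 5^1*13^1*7351^1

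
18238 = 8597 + 9641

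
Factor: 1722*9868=16992696 = 2^3*3^1*7^1*41^1 *2467^1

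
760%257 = 246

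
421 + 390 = 811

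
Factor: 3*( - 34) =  - 102 = - 2^1*3^1*17^1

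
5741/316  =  5741/316 = 18.17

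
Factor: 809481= 3^1*47^1*5741^1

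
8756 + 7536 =16292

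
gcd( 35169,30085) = 1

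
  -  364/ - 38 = 182/19  =  9.58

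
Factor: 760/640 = 2^( - 4 )*19^1 = 19/16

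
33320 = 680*49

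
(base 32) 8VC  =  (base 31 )9HK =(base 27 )CGG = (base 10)9196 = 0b10001111101100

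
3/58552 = 3/58552 = 0.00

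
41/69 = 41/69 = 0.59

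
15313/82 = 15313/82 = 186.74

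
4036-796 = 3240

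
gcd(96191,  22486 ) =1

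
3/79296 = 1/26432 = 0.00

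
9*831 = 7479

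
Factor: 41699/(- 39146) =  - 49/46 = -  2^( - 1)*7^2*23^(- 1) 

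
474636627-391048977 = 83587650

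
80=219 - 139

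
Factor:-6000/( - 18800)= 3^1*5^1*47^( - 1)  =  15/47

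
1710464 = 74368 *23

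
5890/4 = 1472 + 1/2 = 1472.50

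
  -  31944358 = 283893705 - 315838063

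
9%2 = 1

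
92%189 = 92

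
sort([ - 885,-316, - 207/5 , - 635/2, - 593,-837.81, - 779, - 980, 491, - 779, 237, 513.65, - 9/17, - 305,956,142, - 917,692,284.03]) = [ - 980, - 917,  -  885, - 837.81, - 779, - 779, - 593, - 635/2, - 316,-305, - 207/5, - 9/17,142, 237,  284.03,491,513.65, 692, 956 ] 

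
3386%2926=460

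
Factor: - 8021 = -13^1*617^1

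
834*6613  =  5515242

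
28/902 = 14/451 = 0.03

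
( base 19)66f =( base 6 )14343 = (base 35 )1uk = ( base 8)4367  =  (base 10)2295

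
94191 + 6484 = 100675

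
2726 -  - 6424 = 9150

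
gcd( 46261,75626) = 1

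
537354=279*1926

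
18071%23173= 18071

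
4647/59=4647/59=78.76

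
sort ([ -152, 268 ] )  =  [ - 152,  268]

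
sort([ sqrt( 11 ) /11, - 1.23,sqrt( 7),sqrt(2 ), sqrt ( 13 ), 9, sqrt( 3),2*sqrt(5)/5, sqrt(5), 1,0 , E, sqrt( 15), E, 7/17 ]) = [ - 1.23, 0,sqrt( 11 ) /11 , 7/17, 2*sqrt(5)/5,1, sqrt( 2 ) , sqrt( 3 ),sqrt( 5 ), sqrt( 7),  E, E, sqrt( 13 ), sqrt( 15 ) , 9]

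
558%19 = 7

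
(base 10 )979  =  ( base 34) SR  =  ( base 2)1111010011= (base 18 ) 307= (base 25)1E4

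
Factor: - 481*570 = - 274170 = - 2^1*3^1*5^1*13^1*19^1*37^1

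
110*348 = 38280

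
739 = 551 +188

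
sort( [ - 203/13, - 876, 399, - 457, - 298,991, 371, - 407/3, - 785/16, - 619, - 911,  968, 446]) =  [ - 911, - 876, - 619, - 457,-298 ,- 407/3, - 785/16, -203/13,371, 399,446,968,991] 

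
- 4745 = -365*13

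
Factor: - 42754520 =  - 2^3*5^1*257^1*4159^1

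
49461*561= 27747621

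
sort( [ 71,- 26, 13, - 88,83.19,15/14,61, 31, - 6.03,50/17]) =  [ - 88, - 26, - 6.03, 15/14, 50/17,13,31, 61,71,83.19 ] 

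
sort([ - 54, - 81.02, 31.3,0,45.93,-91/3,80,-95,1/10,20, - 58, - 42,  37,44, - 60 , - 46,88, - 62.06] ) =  [ - 95, - 81.02, - 62.06,  -  60,-58, - 54 , - 46, -42 , - 91/3,0 , 1/10, 20,31.3, 37, 44,45.93,80,88]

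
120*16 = 1920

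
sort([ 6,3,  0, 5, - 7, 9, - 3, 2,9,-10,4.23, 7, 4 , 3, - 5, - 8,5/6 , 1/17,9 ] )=[ - 10 ,-8, - 7, - 5,  -  3,0, 1/17, 5/6,2,3,3,4 , 4.23, 5  ,  6, 7,9,9, 9]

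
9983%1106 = 29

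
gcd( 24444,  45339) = 21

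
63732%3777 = 3300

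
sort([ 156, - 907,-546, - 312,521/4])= [ -907, - 546,-312,521/4, 156]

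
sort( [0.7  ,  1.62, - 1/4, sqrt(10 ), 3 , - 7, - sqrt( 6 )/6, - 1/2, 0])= [ - 7, - 1/2, - sqrt( 6)/6, - 1/4, 0,0.7,1.62, 3 , sqrt(10)]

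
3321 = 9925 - 6604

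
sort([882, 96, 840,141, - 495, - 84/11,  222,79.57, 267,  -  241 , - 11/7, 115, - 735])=[ -735,-495, - 241, - 84/11,-11/7, 79.57,96 , 115,141, 222, 267, 840, 882] 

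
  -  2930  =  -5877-  -  2947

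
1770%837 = 96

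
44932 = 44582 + 350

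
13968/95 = 13968/95 = 147.03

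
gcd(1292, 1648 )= 4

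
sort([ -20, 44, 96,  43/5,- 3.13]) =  [-20,-3.13,  43/5,44, 96 ]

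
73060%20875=10435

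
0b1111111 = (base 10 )127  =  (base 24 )57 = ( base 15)87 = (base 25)52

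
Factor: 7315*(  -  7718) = - 56457170 = - 2^1* 5^1*  7^1*11^1*17^1* 19^1*227^1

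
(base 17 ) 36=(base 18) 33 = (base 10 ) 57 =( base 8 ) 71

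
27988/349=27988/349 =80.19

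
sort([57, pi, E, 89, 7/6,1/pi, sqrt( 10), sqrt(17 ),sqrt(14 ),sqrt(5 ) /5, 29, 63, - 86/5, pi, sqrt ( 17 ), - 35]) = [ - 35, - 86/5, 1/pi,sqrt( 5 )/5,7/6,E, pi, pi,sqrt( 10),sqrt ( 14 ), sqrt( 17), sqrt( 17 ), 29, 57,63, 89]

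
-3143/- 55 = 3143/55=57.15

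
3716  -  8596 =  - 4880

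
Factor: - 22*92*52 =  - 2^5*  11^1 * 13^1 * 23^1 = - 105248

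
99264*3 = 297792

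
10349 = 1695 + 8654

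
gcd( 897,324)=3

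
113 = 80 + 33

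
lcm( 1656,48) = 3312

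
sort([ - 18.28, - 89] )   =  [ - 89, - 18.28]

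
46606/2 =23303 = 23303.00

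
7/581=1/83 = 0.01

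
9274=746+8528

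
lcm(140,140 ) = 140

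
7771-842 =6929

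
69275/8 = 69275/8 =8659.38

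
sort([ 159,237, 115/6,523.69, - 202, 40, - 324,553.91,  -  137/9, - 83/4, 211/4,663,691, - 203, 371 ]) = [ - 324, - 203, - 202, - 83/4, - 137/9, 115/6,40,211/4, 159, 237,371, 523.69, 553.91,663, 691 ] 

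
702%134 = 32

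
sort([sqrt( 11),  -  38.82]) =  [ - 38.82, sqrt(11)] 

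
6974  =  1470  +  5504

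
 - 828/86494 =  - 1+ 42833/43247 = - 0.01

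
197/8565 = 197/8565 = 0.02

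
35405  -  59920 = -24515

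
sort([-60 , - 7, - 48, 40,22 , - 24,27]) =[-60,  -  48 ,-24, -7, 22, 27, 40] 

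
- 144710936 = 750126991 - 894837927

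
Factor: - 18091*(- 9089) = 61^1*79^1 * 149^1*229^1 = 164429099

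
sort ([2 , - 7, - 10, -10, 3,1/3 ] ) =[ - 10, - 10,-7, 1/3,2, 3] 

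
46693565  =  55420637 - 8727072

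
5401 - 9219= - 3818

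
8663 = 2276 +6387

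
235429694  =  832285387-596855693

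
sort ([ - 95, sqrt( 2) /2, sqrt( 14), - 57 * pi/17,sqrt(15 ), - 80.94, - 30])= [ - 95,- 80.94,-30,-57*pi/17,sqrt(2) /2,sqrt( 14 ), sqrt(15 )] 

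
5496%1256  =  472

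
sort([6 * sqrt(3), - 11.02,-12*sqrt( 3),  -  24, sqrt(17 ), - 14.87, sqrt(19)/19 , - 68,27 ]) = [ - 68,  -  24, - 12*sqrt( 3),-14.87, -11.02, sqrt(19 )/19, sqrt(17), 6*sqrt(3),27 ]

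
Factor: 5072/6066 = 2536/3033 = 2^3*3^( - 2)*317^1*337^( - 1) 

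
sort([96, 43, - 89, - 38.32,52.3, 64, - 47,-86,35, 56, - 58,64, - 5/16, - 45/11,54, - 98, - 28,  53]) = [-98, - 89, - 86, - 58,  -  47, - 38.32,-28, - 45/11, - 5/16, 35,43, 52.3,53,54, 56, 64, 64, 96 ]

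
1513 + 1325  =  2838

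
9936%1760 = 1136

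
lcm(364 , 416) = 2912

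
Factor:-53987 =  - 53987^1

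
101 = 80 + 21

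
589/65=9 + 4/65 = 9.06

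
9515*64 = 608960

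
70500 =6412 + 64088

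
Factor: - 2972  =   - 2^2*743^1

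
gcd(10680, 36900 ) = 60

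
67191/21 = 22397/7 = 3199.57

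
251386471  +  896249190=1147635661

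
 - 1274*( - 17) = 21658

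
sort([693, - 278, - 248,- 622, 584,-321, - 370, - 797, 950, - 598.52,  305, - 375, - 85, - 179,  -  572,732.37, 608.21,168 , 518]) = [ - 797  , - 622, - 598.52,-572, - 375, - 370, - 321 , - 278, - 248, - 179,-85,  168,305,  518,  584,  608.21 , 693  ,  732.37,950 ]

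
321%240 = 81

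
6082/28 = 217+3/14 = 217.21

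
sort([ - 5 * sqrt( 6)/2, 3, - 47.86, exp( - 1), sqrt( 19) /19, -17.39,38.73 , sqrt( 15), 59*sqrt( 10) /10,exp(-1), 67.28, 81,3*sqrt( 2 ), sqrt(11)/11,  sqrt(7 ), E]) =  [ - 47.86, - 17.39, - 5*sqrt( 6 ) /2, sqrt ( 19)/19, sqrt (11)/11, exp( - 1),exp ( - 1) , sqrt( 7), E,3,sqrt ( 15), 3*sqrt ( 2 ),59 * sqrt ( 10)/10 , 38.73, 67.28,81]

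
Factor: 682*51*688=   2^5*3^1*11^1*17^1*31^1*43^1=23930016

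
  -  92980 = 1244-94224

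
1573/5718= 1573/5718 = 0.28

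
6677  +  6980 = 13657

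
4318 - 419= 3899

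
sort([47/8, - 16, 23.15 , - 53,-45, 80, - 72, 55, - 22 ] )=[ - 72, -53, - 45, - 22,-16,47/8, 23.15,55, 80]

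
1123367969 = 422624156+700743813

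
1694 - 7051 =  - 5357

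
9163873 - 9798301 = -634428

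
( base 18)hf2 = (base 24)a0k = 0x1694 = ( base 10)5780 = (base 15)1AA5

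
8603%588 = 371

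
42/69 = 14/23 = 0.61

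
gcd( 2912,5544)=56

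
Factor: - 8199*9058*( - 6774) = 2^2*3^3*7^1*647^1*911^1*1129^1 = 503081555508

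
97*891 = 86427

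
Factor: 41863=41863^1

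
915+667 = 1582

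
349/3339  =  349/3339 =0.10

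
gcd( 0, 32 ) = 32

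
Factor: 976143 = 3^1 * 7^1*23^1*43^1*47^1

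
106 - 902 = -796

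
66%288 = 66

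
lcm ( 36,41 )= 1476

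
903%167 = 68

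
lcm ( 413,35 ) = 2065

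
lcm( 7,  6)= 42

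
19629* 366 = 7184214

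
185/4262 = 185/4262 = 0.04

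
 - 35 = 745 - 780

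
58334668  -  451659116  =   - 393324448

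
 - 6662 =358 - 7020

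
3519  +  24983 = 28502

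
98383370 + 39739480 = 138122850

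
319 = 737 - 418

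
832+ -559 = 273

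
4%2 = 0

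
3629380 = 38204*95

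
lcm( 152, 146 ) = 11096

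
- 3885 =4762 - 8647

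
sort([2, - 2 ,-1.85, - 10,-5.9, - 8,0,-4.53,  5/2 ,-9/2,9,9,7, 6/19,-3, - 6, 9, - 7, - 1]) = [-10,  -  8,  -  7,-6,-5.9, - 4.53, -9/2,  -  3, - 2, - 1.85, - 1, 0,6/19,2,5/2  ,  7,9,9, 9 ]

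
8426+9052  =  17478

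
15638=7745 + 7893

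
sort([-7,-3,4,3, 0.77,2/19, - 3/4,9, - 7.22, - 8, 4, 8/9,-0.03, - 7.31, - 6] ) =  [ - 8, - 7.31, - 7.22,  -  7, - 6, - 3, - 3/4, - 0.03, 2/19,0.77,8/9, 3,4,4,9 ]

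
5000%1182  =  272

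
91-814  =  -723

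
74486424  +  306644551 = 381130975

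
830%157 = 45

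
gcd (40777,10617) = 1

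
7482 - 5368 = 2114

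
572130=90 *6357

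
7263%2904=1455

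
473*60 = 28380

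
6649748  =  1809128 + 4840620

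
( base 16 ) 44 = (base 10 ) 68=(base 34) 20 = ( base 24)2K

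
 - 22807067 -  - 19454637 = - 3352430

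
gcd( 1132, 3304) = 4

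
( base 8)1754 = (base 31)11C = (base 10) 1004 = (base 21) 25h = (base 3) 1101012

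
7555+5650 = 13205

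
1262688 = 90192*14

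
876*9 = 7884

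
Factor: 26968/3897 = 2^3*3^( - 2)*433^( - 1)*3371^1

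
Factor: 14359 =83^1 * 173^1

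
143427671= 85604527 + 57823144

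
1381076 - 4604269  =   - 3223193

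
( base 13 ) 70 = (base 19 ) 4F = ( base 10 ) 91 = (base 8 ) 133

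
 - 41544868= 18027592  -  59572460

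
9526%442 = 244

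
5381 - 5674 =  - 293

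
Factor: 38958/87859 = 2^1 * 3^1*43^1 *103^( - 1 ) * 151^1 * 853^(-1) 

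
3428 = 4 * 857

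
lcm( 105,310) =6510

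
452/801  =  452/801 = 0.56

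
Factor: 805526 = 2^1* 402763^1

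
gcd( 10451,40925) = 1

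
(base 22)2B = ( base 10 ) 55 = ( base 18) 31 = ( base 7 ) 106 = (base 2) 110111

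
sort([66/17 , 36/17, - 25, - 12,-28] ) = [  -  28, -25,  -  12, 36/17,  66/17 ] 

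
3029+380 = 3409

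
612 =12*51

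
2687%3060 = 2687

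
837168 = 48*17441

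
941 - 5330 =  - 4389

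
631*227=143237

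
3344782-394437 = 2950345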